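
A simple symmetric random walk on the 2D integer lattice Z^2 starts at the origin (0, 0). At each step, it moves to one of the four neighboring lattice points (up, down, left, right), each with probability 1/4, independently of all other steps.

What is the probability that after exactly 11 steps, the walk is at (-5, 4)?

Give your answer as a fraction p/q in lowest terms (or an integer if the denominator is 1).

Answer: 2541/2097152

Derivation:
Let h be the number of horizontal steps (so 11-h are vertical). To end at (-5,4) need (h-5)/2 right-steps and ((11-h)+4)/2 up-steps.
Sum over h with 5 ≤ h ≤ 7, h ≡ 1 (mod 2), 11-h ≡ 0 (mod 2):
h=5: C(11,5)·C(5,0)·C(6,5) = 462·1·6 = 2772
h=7: C(11,7)·C(7,1)·C(4,4) = 330·7·1 = 2310
Total favorable: 5082
Total paths: 4^11 = 4194304
P = 5082/4194304 = 2541/2097152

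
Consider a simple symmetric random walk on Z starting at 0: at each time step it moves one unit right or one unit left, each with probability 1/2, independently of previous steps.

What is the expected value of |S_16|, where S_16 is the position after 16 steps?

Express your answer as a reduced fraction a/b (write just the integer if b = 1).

S_16 takes values m ≡ 0 (mod 2) with |m| ≤ 16; P(S_16=m) = C(16,(16+m)/2)/2^16.
Total paths: 2^16 = 65536
Distribution: P(S=-16)=1/65536, P(S=-14)=16/65536, P(S=-12)=120/65536, P(S=-10)=560/65536, P(S=-8)=1820/65536, P(S=-6)=4368/65536, P(S=-4)=8008/65536, P(S=-2)=11440/65536, P(S=0)=12870/65536, P(S=2)=11440/65536, P(S=4)=8008/65536, P(S=6)=4368/65536, P(S=8)=1820/65536, P(S=10)=560/65536, P(S=12)=120/65536, P(S=14)=16/65536, P(S=16)=1/65536
E[|S_16|] = Σ_m |m|·P(S_16=m) = 205920/65536 = 6435/2048

Answer: 6435/2048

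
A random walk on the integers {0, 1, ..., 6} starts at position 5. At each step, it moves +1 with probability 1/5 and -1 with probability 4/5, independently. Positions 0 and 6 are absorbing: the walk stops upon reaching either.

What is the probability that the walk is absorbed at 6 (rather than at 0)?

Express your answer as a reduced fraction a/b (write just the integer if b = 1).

Answer: 341/1365

Derivation:
Biased walk: p = 1/5, q = 4/5, r = q/p = 4
Gambler's ruin: P(hit 6 before 0 | start at 5) = (1 - r^a)/(1 - r^N)
r^5 = 1024; r^6 = 4096
P = (1 - 1024) / (1 - 4096) = -1023 / -4095 = 341/1365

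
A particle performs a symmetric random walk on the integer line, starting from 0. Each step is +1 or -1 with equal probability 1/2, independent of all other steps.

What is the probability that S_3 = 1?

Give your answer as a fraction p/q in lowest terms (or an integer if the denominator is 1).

Answer: 3/8

Derivation:
To reach position 1 after 3 steps: need 2 steps of +1 and 1 of -1.
Favorable paths: C(3,2) = 3
Total paths: 2^3 = 8
P = 3/8 = 3/8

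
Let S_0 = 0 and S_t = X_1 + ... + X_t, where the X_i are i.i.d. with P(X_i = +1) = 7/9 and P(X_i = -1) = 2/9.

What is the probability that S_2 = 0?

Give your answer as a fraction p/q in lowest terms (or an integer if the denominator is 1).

To be at 0 after 2 steps: need exactly 1 step of +1 and 1 of -1.
Number of such sequences: C(2,1) = 2
Each has probability (7/9)^1 · (2/9)^1 = 14/81
P = 2 · 14/81 = 28/81

Answer: 28/81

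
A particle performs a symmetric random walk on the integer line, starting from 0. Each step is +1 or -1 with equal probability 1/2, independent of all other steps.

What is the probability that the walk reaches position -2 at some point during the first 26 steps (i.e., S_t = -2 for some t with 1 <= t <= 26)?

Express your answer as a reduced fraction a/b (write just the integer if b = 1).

Answer: 11762641/16777216

Derivation:
Count via complement. Let g(t,s) = #length-t paths at position s with S_1..S_t all ≠ -2.
g(t,s) = g(t-1,s-1) + g(t-1,s+1) for s ≠ -2; g(t,-2) = 0.
t=0: g(0,0)=1
t=1: g(1,-1)=1 g(1,1)=1
t=2: g(2,0)=2 g(2,2)=1
t=3: g(3,-1)=2 g(3,1)=3 g(3,3)=1
t=4: g(4,0)=5 g(4,2)=4 g(4,4)=1
t=5: g(5,-1)=5 g(5,1)=9 g(5,3)=5 g(5,5)=1
t=6: g(6,0)=14 g(6,2)=14 g(6,4)=6 g(6,6)=1
t=7: g(7,-1)=14 g(7,1)=28 g(7,3)=20 g(7,5)=7 g(7,7)=1
t=8: g(8,0)=42 g(8,2)=48 g(8,4)=27 g(8,6)=8 g(8,8)=1
t=9: g(9,-1)=42 g(9,1)=90 g(9,3)=75 g(9,5)=35 g(9,7)=9 g(9,9)=1
t=10: g(10,0)=132 g(10,2)=165 g(10,4)=110 g(10,6)=44 g(10,8)=10 g(10,10)=1
t=11: g(11,-1)=132 g(11,1)=297 g(11,3)=275 g(11,5)=154 g(11,7)=54 g(11,9)=11 g(11,11)=1
t=12: g(12,0)=429 g(12,2)=572 g(12,4)=429 g(12,6)=208 g(12,8)=65 g(12,10)=12 g(12,12)=1
t=13: g(13,-1)=429 g(13,1)=1001 g(13,3)=1001 g(13,5)=637 g(13,7)=273 g(13,9)=77 g(13,11)=13 g(13,13)=1
t=14: g(14,0)=1430 g(14,2)=2002 g(14,4)=1638 g(14,6)=910 g(14,8)=350 g(14,10)=90 g(14,12)=14 g(14,14)=1
t=15: g(15,-1)=1430 g(15,1)=3432 g(15,3)=3640 g(15,5)=2548 g(15,7)=1260 g(15,9)=440 g(15,11)=104 g(15,13)=15 g(15,15)=1
t=16: g(16,0)=4862 g(16,2)=7072 g(16,4)=6188 g(16,6)=3808 g(16,8)=1700 g(16,10)=544 g(16,12)=119 g(16,14)=16 g(16,16)=1
t=17: g(17,-1)=4862 g(17,1)=11934 g(17,3)=13260 g(17,5)=9996 g(17,7)=5508 g(17,9)=2244 g(17,11)=663 g(17,13)=135 g(17,15)=17 g(17,17)=1
t=18: g(18,0)=16796 g(18,2)=25194 g(18,4)=23256 g(18,6)=15504 g(18,8)=7752 g(18,10)=2907 g(18,12)=798 g(18,14)=152 g(18,16)=18 g(18,18)=1
t=19: g(19,-1)=16796 g(19,1)=41990 g(19,3)=48450 g(19,5)=38760 g(19,7)=23256 g(19,9)=10659 g(19,11)=3705 g(19,13)=950 g(19,15)=170 g(19,17)=19 g(19,19)=1
t=20: g(20,0)=58786 g(20,2)=90440 g(20,4)=87210 g(20,6)=62016 g(20,8)=33915 g(20,10)=14364 g(20,12)=4655 g(20,14)=1120 g(20,16)=189 g(20,18)=20 g(20,20)=1
t=21: g(21,-1)=58786 g(21,1)=149226 g(21,3)=177650 g(21,5)=149226 g(21,7)=95931 g(21,9)=48279 g(21,11)=19019 g(21,13)=5775 g(21,15)=1309 g(21,17)=209 g(21,19)=21 g(21,21)=1
t=22: g(22,0)=208012 g(22,2)=326876 g(22,4)=326876 g(22,6)=245157 g(22,8)=144210 g(22,10)=67298 g(22,12)=24794 g(22,14)=7084 g(22,16)=1518 g(22,18)=230 g(22,20)=22 g(22,22)=1
t=23: g(23,-1)=208012 g(23,1)=534888 g(23,3)=653752 g(23,5)=572033 g(23,7)=389367 g(23,9)=211508 g(23,11)=92092 g(23,13)=31878 g(23,15)=8602 g(23,17)=1748 g(23,19)=252 g(23,21)=23 g(23,23)=1
t=24: g(24,0)=742900 g(24,2)=1188640 g(24,4)=1225785 g(24,6)=961400 g(24,8)=600875 g(24,10)=303600 g(24,12)=123970 g(24,14)=40480 g(24,16)=10350 g(24,18)=2000 g(24,20)=275 g(24,22)=24 g(24,24)=1
t=25: g(25,-1)=742900 g(25,1)=1931540 g(25,3)=2414425 g(25,5)=2187185 g(25,7)=1562275 g(25,9)=904475 g(25,11)=427570 g(25,13)=164450 g(25,15)=50830 g(25,17)=12350 g(25,19)=2275 g(25,21)=299 g(25,23)=25 g(25,25)=1
t=26: g(26,0)=2674440 g(26,2)=4345965 g(26,4)=4601610 g(26,6)=3749460 g(26,8)=2466750 g(26,10)=1332045 g(26,12)=592020 g(26,14)=215280 g(26,16)=63180 g(26,18)=14625 g(26,20)=2574 g(26,22)=324 g(26,24)=26 g(26,26)=1
Paths never hitting -2: Σ_s g(26,s) = 20058300
Paths hitting -2: 2^26 - 20058300 = 47050564
P = 47050564/67108864 = 11762641/16777216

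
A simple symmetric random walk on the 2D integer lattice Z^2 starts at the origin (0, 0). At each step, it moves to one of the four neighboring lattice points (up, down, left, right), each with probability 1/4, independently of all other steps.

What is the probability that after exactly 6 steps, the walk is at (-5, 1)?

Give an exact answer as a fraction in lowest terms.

Answer: 3/2048

Derivation:
Let h be the number of horizontal steps (so 6-h are vertical). To end at (-5,1) need (h-5)/2 right-steps and ((6-h)+1)/2 up-steps.
Sum over h with 5 ≤ h ≤ 5, h ≡ 1 (mod 2), 6-h ≡ 1 (mod 2):
h=5: C(6,5)·C(5,0)·C(1,1) = 6·1·1 = 6
Total favorable: 6
Total paths: 4^6 = 4096
P = 6/4096 = 3/2048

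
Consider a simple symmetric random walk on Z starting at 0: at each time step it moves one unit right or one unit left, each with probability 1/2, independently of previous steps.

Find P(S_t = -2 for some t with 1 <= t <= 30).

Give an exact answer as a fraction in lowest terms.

Count via complement. Let g(t,s) = #length-t paths at position s with S_1..S_t all ≠ -2.
g(t,s) = g(t-1,s-1) + g(t-1,s+1) for s ≠ -2; g(t,-2) = 0.
t=0: g(0,0)=1
t=1: g(1,-1)=1 g(1,1)=1
t=2: g(2,0)=2 g(2,2)=1
t=3: g(3,-1)=2 g(3,1)=3 g(3,3)=1
t=4: g(4,0)=5 g(4,2)=4 g(4,4)=1
t=5: g(5,-1)=5 g(5,1)=9 g(5,3)=5 g(5,5)=1
t=6: g(6,0)=14 g(6,2)=14 g(6,4)=6 g(6,6)=1
t=7: g(7,-1)=14 g(7,1)=28 g(7,3)=20 g(7,5)=7 g(7,7)=1
t=8: g(8,0)=42 g(8,2)=48 g(8,4)=27 g(8,6)=8 g(8,8)=1
t=9: g(9,-1)=42 g(9,1)=90 g(9,3)=75 g(9,5)=35 g(9,7)=9 g(9,9)=1
t=10: g(10,0)=132 g(10,2)=165 g(10,4)=110 g(10,6)=44 g(10,8)=10 g(10,10)=1
t=11: g(11,-1)=132 g(11,1)=297 g(11,3)=275 g(11,5)=154 g(11,7)=54 g(11,9)=11 g(11,11)=1
t=12: g(12,0)=429 g(12,2)=572 g(12,4)=429 g(12,6)=208 g(12,8)=65 g(12,10)=12 g(12,12)=1
t=13: g(13,-1)=429 g(13,1)=1001 g(13,3)=1001 g(13,5)=637 g(13,7)=273 g(13,9)=77 g(13,11)=13 g(13,13)=1
t=14: g(14,0)=1430 g(14,2)=2002 g(14,4)=1638 g(14,6)=910 g(14,8)=350 g(14,10)=90 g(14,12)=14 g(14,14)=1
t=15: g(15,-1)=1430 g(15,1)=3432 g(15,3)=3640 g(15,5)=2548 g(15,7)=1260 g(15,9)=440 g(15,11)=104 g(15,13)=15 g(15,15)=1
t=16: g(16,0)=4862 g(16,2)=7072 g(16,4)=6188 g(16,6)=3808 g(16,8)=1700 g(16,10)=544 g(16,12)=119 g(16,14)=16 g(16,16)=1
t=17: g(17,-1)=4862 g(17,1)=11934 g(17,3)=13260 g(17,5)=9996 g(17,7)=5508 g(17,9)=2244 g(17,11)=663 g(17,13)=135 g(17,15)=17 g(17,17)=1
t=18: g(18,0)=16796 g(18,2)=25194 g(18,4)=23256 g(18,6)=15504 g(18,8)=7752 g(18,10)=2907 g(18,12)=798 g(18,14)=152 g(18,16)=18 g(18,18)=1
t=19: g(19,-1)=16796 g(19,1)=41990 g(19,3)=48450 g(19,5)=38760 g(19,7)=23256 g(19,9)=10659 g(19,11)=3705 g(19,13)=950 g(19,15)=170 g(19,17)=19 g(19,19)=1
t=20: g(20,0)=58786 g(20,2)=90440 g(20,4)=87210 g(20,6)=62016 g(20,8)=33915 g(20,10)=14364 g(20,12)=4655 g(20,14)=1120 g(20,16)=189 g(20,18)=20 g(20,20)=1
t=21: g(21,-1)=58786 g(21,1)=149226 g(21,3)=177650 g(21,5)=149226 g(21,7)=95931 g(21,9)=48279 g(21,11)=19019 g(21,13)=5775 g(21,15)=1309 g(21,17)=209 g(21,19)=21 g(21,21)=1
t=22: g(22,0)=208012 g(22,2)=326876 g(22,4)=326876 g(22,6)=245157 g(22,8)=144210 g(22,10)=67298 g(22,12)=24794 g(22,14)=7084 g(22,16)=1518 g(22,18)=230 g(22,20)=22 g(22,22)=1
t=23: g(23,-1)=208012 g(23,1)=534888 g(23,3)=653752 g(23,5)=572033 g(23,7)=389367 g(23,9)=211508 g(23,11)=92092 g(23,13)=31878 g(23,15)=8602 g(23,17)=1748 g(23,19)=252 g(23,21)=23 g(23,23)=1
t=24: g(24,0)=742900 g(24,2)=1188640 g(24,4)=1225785 g(24,6)=961400 g(24,8)=600875 g(24,10)=303600 g(24,12)=123970 g(24,14)=40480 g(24,16)=10350 g(24,18)=2000 g(24,20)=275 g(24,22)=24 g(24,24)=1
t=25: g(25,-1)=742900 g(25,1)=1931540 g(25,3)=2414425 g(25,5)=2187185 g(25,7)=1562275 g(25,9)=904475 g(25,11)=427570 g(25,13)=164450 g(25,15)=50830 g(25,17)=12350 g(25,19)=2275 g(25,21)=299 g(25,23)=25 g(25,25)=1
t=26: g(26,0)=2674440 g(26,2)=4345965 g(26,4)=4601610 g(26,6)=3749460 g(26,8)=2466750 g(26,10)=1332045 g(26,12)=592020 g(26,14)=215280 g(26,16)=63180 g(26,18)=14625 g(26,20)=2574 g(26,22)=324 g(26,24)=26 g(26,26)=1
t=27: g(27,-1)=2674440 g(27,1)=7020405 g(27,3)=8947575 g(27,5)=8351070 g(27,7)=6216210 g(27,9)=3798795 g(27,11)=1924065 g(27,13)=807300 g(27,15)=278460 g(27,17)=77805 g(27,19)=17199 g(27,21)=2898 g(27,23)=350 g(27,25)=27 g(27,27)=1
t=28: g(28,0)=9694845 g(28,2)=15967980 g(28,4)=17298645 g(28,6)=14567280 g(28,8)=10015005 g(28,10)=5722860 g(28,12)=2731365 g(28,14)=1085760 g(28,16)=356265 g(28,18)=95004 g(28,20)=20097 g(28,22)=3248 g(28,24)=377 g(28,26)=28 g(28,28)=1
t=29: g(29,-1)=9694845 g(29,1)=25662825 g(29,3)=33266625 g(29,5)=31865925 g(29,7)=24582285 g(29,9)=15737865 g(29,11)=8454225 g(29,13)=3817125 g(29,15)=1442025 g(29,17)=451269 g(29,19)=115101 g(29,21)=23345 g(29,23)=3625 g(29,25)=405 g(29,27)=29 g(29,29)=1
t=30: g(30,0)=35357670 g(30,2)=58929450 g(30,4)=65132550 g(30,6)=56448210 g(30,8)=40320150 g(30,10)=24192090 g(30,12)=12271350 g(30,14)=5259150 g(30,16)=1893294 g(30,18)=566370 g(30,20)=138446 g(30,22)=26970 g(30,24)=4030 g(30,26)=434 g(30,28)=30 g(30,30)=1
Paths never hitting -2: Σ_s g(30,s) = 300540195
Paths hitting -2: 2^30 - 300540195 = 773201629
P = 773201629/1073741824 = 773201629/1073741824

Answer: 773201629/1073741824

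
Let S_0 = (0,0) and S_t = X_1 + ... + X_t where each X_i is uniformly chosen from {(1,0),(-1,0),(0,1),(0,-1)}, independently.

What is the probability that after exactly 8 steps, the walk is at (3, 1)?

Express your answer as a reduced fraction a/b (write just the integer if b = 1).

Answer: 49/2048

Derivation:
Let h be the number of horizontal steps (so 8-h are vertical). To end at (3,1) need (h+3)/2 right-steps and ((8-h)+1)/2 up-steps.
Sum over h with 3 ≤ h ≤ 7, h ≡ 1 (mod 2), 8-h ≡ 1 (mod 2):
h=3: C(8,3)·C(3,3)·C(5,3) = 56·1·10 = 560
h=5: C(8,5)·C(5,4)·C(3,2) = 56·5·3 = 840
h=7: C(8,7)·C(7,5)·C(1,1) = 8·21·1 = 168
Total favorable: 1568
Total paths: 4^8 = 65536
P = 1568/65536 = 49/2048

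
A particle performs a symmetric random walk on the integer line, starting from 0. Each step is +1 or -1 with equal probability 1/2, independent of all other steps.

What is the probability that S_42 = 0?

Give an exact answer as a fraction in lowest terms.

To return to 0 after 42 steps: need exactly 21 steps of +1 and 21 of -1.
Favorable paths: C(42,21) = 538257874440
Total paths: 2^42 = 4398046511104
P = 538257874440/4398046511104 = 67282234305/549755813888

Answer: 67282234305/549755813888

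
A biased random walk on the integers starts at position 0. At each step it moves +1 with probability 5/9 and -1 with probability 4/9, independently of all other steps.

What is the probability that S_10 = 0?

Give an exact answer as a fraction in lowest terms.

To be at 0 after 10 steps: need exactly 5 steps of +1 and 5 of -1.
Number of such sequences: C(10,5) = 252
Each has probability (5/9)^5 · (4/9)^5 = 3200000/3486784401
P = 252 · 3200000/3486784401 = 89600000/387420489

Answer: 89600000/387420489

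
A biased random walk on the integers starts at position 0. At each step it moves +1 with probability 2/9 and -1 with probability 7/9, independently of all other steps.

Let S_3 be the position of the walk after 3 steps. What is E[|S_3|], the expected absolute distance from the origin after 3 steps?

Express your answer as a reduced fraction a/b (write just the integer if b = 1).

S_3 takes values m ≡ 1 (mod 2) with |m| ≤ 3; P(S_3=m) = C(3,(3+m)/2) · (2/9)^((3+m)/2) · (7/9)^((3-m)/2).
Distribution: P(S=-3)=343/729, P(S=-1)=98/243, P(S=1)=28/243, P(S=3)=8/729
E[|S_3|] = Σ_m |m|·P(S_3=m) = 53/27

Answer: 53/27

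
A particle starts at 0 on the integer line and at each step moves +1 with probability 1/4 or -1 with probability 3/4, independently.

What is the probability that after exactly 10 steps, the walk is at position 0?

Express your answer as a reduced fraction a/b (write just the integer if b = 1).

To be at 0 after 10 steps: need exactly 5 steps of +1 and 5 of -1.
Number of such sequences: C(10,5) = 252
Each has probability (1/4)^5 · (3/4)^5 = 243/1048576
P = 252 · 243/1048576 = 15309/262144

Answer: 15309/262144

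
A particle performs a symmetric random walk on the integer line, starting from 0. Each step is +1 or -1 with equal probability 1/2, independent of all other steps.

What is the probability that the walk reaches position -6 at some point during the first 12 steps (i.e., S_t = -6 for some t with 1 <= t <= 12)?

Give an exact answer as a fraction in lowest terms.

Count via complement. Let g(t,s) = #length-t paths at position s with S_1..S_t all ≠ -6.
g(t,s) = g(t-1,s-1) + g(t-1,s+1) for s ≠ -6; g(t,-6) = 0.
t=0: g(0,0)=1
t=1: g(1,-1)=1 g(1,1)=1
t=2: g(2,-2)=1 g(2,0)=2 g(2,2)=1
t=3: g(3,-3)=1 g(3,-1)=3 g(3,1)=3 g(3,3)=1
t=4: g(4,-4)=1 g(4,-2)=4 g(4,0)=6 g(4,2)=4 g(4,4)=1
t=5: g(5,-5)=1 g(5,-3)=5 g(5,-1)=10 g(5,1)=10 g(5,3)=5 g(5,5)=1
t=6: g(6,-4)=6 g(6,-2)=15 g(6,0)=20 g(6,2)=15 g(6,4)=6 g(6,6)=1
t=7: g(7,-5)=6 g(7,-3)=21 g(7,-1)=35 g(7,1)=35 g(7,3)=21 g(7,5)=7 g(7,7)=1
t=8: g(8,-4)=27 g(8,-2)=56 g(8,0)=70 g(8,2)=56 g(8,4)=28 g(8,6)=8 g(8,8)=1
t=9: g(9,-5)=27 g(9,-3)=83 g(9,-1)=126 g(9,1)=126 g(9,3)=84 g(9,5)=36 g(9,7)=9 g(9,9)=1
t=10: g(10,-4)=110 g(10,-2)=209 g(10,0)=252 g(10,2)=210 g(10,4)=120 g(10,6)=45 g(10,8)=10 g(10,10)=1
t=11: g(11,-5)=110 g(11,-3)=319 g(11,-1)=461 g(11,1)=462 g(11,3)=330 g(11,5)=165 g(11,7)=55 g(11,9)=11 g(11,11)=1
t=12: g(12,-4)=429 g(12,-2)=780 g(12,0)=923 g(12,2)=792 g(12,4)=495 g(12,6)=220 g(12,8)=66 g(12,10)=12 g(12,12)=1
Paths never hitting -6: Σ_s g(12,s) = 3718
Paths hitting -6: 2^12 - 3718 = 378
P = 378/4096 = 189/2048

Answer: 189/2048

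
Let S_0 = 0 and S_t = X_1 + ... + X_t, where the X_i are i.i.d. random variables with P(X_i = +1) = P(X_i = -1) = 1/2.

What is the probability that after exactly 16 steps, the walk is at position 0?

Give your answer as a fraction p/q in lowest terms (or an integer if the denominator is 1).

To return to 0 after 16 steps: need exactly 8 steps of +1 and 8 of -1.
Favorable paths: C(16,8) = 12870
Total paths: 2^16 = 65536
P = 12870/65536 = 6435/32768

Answer: 6435/32768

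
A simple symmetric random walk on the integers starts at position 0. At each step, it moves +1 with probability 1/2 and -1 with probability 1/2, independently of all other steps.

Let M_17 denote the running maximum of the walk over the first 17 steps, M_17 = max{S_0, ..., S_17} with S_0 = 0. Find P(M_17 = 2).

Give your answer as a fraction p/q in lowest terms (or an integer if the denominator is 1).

Let M_17 = max(S_0,...,S_17). Use the reflection principle: for j ≥ 1, #{paths with M_17 ≥ j} = #{S_17 ≥ j} + #{S_17 ≥ j+1}.
By reflection, #{M_17 ≥ 2} = #{S_17 ≥ 2} + #{S_17 ≥ 3} = 41226 + 41226 = 82452.
#{M_17 ≥ 3} = #{S_17 ≥ 3} + #{S_17 ≥ 4} = 41226 + 21778 = 63004.
#{M_17 = 2} = 82452 - 63004 = 19448.
P(M_17 = 2) = 19448/131072 = 2431/16384

Answer: 2431/16384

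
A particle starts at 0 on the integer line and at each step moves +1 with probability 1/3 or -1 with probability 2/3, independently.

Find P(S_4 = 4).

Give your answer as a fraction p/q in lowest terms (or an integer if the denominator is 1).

To reach position 4 after 4 steps: need 4 steps of +1 and 0 steps of -1.
Number of such sequences: C(4,4) = 1
Each has probability (1/3)^4 · (2/3)^0 = 1/81
P = 1 · 1/81 = 1/81

Answer: 1/81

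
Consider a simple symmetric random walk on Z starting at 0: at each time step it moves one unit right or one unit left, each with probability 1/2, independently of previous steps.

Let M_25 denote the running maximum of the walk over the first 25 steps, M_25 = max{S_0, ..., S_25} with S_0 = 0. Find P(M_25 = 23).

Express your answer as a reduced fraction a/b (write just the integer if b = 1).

Let M_25 = max(S_0,...,S_25). Use the reflection principle: for j ≥ 1, #{paths with M_25 ≥ j} = #{S_25 ≥ j} + #{S_25 ≥ j+1}.
By reflection, #{M_25 ≥ 23} = #{S_25 ≥ 23} + #{S_25 ≥ 24} = 26 + 1 = 27.
#{M_25 ≥ 24} = #{S_25 ≥ 24} + #{S_25 ≥ 25} = 1 + 1 = 2.
#{M_25 = 23} = 27 - 2 = 25.
P(M_25 = 23) = 25/33554432 = 25/33554432

Answer: 25/33554432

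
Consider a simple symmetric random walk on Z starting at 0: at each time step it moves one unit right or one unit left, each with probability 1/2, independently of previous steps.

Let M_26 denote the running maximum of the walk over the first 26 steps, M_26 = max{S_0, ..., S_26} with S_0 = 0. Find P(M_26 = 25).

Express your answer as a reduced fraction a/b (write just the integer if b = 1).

Let M_26 = max(S_0,...,S_26). Use the reflection principle: for j ≥ 1, #{paths with M_26 ≥ j} = #{S_26 ≥ j} + #{S_26 ≥ j+1}.
By reflection, #{M_26 ≥ 25} = #{S_26 ≥ 25} + #{S_26 ≥ 26} = 1 + 1 = 2.
#{M_26 ≥ 26} = #{S_26 ≥ 26} + #{S_26 ≥ 27} = 1 + 0 = 1.
#{M_26 = 25} = 2 - 1 = 1.
P(M_26 = 25) = 1/67108864 = 1/67108864

Answer: 1/67108864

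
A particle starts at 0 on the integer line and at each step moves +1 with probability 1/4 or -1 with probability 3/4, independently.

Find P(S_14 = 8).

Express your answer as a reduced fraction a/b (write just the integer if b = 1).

Answer: 2457/67108864

Derivation:
To reach position 8 after 14 steps: need 11 steps of +1 and 3 steps of -1.
Number of such sequences: C(14,11) = 364
Each has probability (1/4)^11 · (3/4)^3 = 27/268435456
P = 364 · 27/268435456 = 2457/67108864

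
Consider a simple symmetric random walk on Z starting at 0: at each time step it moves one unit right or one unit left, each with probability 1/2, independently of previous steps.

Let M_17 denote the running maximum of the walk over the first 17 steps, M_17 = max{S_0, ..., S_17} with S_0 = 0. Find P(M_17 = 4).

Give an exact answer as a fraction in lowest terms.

Answer: 1547/16384

Derivation:
Let M_17 = max(S_0,...,S_17). Use the reflection principle: for j ≥ 1, #{paths with M_17 ≥ j} = #{S_17 ≥ j} + #{S_17 ≥ j+1}.
By reflection, #{M_17 ≥ 4} = #{S_17 ≥ 4} + #{S_17 ≥ 5} = 21778 + 21778 = 43556.
#{M_17 ≥ 5} = #{S_17 ≥ 5} + #{S_17 ≥ 6} = 21778 + 9402 = 31180.
#{M_17 = 4} = 43556 - 31180 = 12376.
P(M_17 = 4) = 12376/131072 = 1547/16384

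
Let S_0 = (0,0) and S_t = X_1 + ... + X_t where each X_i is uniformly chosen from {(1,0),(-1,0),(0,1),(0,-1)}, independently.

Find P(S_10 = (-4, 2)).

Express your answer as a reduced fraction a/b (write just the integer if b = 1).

Answer: 4725/524288

Derivation:
Let h be the number of horizontal steps (so 10-h are vertical). To end at (-4,2) need (h-4)/2 right-steps and ((10-h)+2)/2 up-steps.
Sum over h with 4 ≤ h ≤ 8, h ≡ 0 (mod 2), 10-h ≡ 0 (mod 2):
h=4: C(10,4)·C(4,0)·C(6,4) = 210·1·15 = 3150
h=6: C(10,6)·C(6,1)·C(4,3) = 210·6·4 = 5040
h=8: C(10,8)·C(8,2)·C(2,2) = 45·28·1 = 1260
Total favorable: 9450
Total paths: 4^10 = 1048576
P = 9450/1048576 = 4725/524288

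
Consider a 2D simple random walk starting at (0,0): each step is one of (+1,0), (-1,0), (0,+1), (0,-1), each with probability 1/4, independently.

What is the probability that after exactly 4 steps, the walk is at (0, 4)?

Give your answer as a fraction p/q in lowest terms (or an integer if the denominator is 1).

Let h be the number of horizontal steps (so 4-h are vertical). To end at (0,4) need (h+0)/2 right-steps and ((4-h)+4)/2 up-steps.
Sum over h with 0 ≤ h ≤ 0, h ≡ 0 (mod 2), 4-h ≡ 0 (mod 2):
h=0: C(4,0)·C(0,0)·C(4,4) = 1·1·1 = 1
Total favorable: 1
Total paths: 4^4 = 256
P = 1/256 = 1/256

Answer: 1/256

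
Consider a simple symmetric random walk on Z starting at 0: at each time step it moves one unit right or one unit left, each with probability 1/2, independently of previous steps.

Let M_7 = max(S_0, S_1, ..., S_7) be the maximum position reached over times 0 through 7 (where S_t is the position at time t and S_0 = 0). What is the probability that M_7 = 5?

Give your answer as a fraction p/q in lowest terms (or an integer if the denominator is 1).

Let M_7 = max(S_0,...,S_7). Use the reflection principle: for j ≥ 1, #{paths with M_7 ≥ j} = #{S_7 ≥ j} + #{S_7 ≥ j+1}.
By reflection, #{M_7 ≥ 5} = #{S_7 ≥ 5} + #{S_7 ≥ 6} = 8 + 1 = 9.
#{M_7 ≥ 6} = #{S_7 ≥ 6} + #{S_7 ≥ 7} = 1 + 1 = 2.
#{M_7 = 5} = 9 - 2 = 7.
P(M_7 = 5) = 7/128 = 7/128

Answer: 7/128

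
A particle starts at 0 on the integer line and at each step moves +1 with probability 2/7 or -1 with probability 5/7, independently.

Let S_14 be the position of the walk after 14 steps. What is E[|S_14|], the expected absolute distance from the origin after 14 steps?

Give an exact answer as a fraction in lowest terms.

S_14 takes values m ≡ 0 (mod 2) with |m| ≤ 14; P(S_14=m) = C(14,(14+m)/2) · (2/7)^((14+m)/2) · (5/7)^((14-m)/2).
Distribution: P(S=-14)=6103515625/678223072849, P(S=-12)=4882812500/96889010407, P(S=-10)=12695312500/96889010407, P(S=-8)=20312500000/96889010407, P(S=-6)=22343750000/96889010407, P(S=-4)=17875000000/96889010407, P(S=-2)=10725000000/96889010407, P(S=0)=34320000000/678223072849, P(S=2)=1716000000/96889010407, P(S=4)=457600000/96889010407, P(S=6)=91520000/96889010407, P(S=8)=13312000/96889010407, P(S=10)=1331200/96889010407, P(S=12)=81920/96889010407, P(S=14)=16384/678223072849
E[|S_14|] = Σ_m |m|·P(S_14=m) = 593198750058/96889010407

Answer: 593198750058/96889010407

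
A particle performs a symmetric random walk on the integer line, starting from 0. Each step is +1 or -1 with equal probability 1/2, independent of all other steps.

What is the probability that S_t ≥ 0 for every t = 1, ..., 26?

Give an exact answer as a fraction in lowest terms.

Answer: 1300075/8388608

Derivation:
Let f(t,s) = #length-t paths at position s with S_1..S_t all ≥ 0.
f(t,s) = f(t-1,s-1) + f(t-1,s+1) for s ≥ 0; f(t,s) = 0 for s < 0.
t=0: f(0,0)=1
t=1: f(1,1)=1
t=2: f(2,0)=1 f(2,2)=1
t=3: f(3,1)=2 f(3,3)=1
t=4: f(4,0)=2 f(4,2)=3 f(4,4)=1
t=5: f(5,1)=5 f(5,3)=4 f(5,5)=1
t=6: f(6,0)=5 f(6,2)=9 f(6,4)=5 f(6,6)=1
t=7: f(7,1)=14 f(7,3)=14 f(7,5)=6 f(7,7)=1
t=8: f(8,0)=14 f(8,2)=28 f(8,4)=20 f(8,6)=7 f(8,8)=1
t=9: f(9,1)=42 f(9,3)=48 f(9,5)=27 f(9,7)=8 f(9,9)=1
t=10: f(10,0)=42 f(10,2)=90 f(10,4)=75 f(10,6)=35 f(10,8)=9 f(10,10)=1
t=11: f(11,1)=132 f(11,3)=165 f(11,5)=110 f(11,7)=44 f(11,9)=10 f(11,11)=1
t=12: f(12,0)=132 f(12,2)=297 f(12,4)=275 f(12,6)=154 f(12,8)=54 f(12,10)=11 f(12,12)=1
t=13: f(13,1)=429 f(13,3)=572 f(13,5)=429 f(13,7)=208 f(13,9)=65 f(13,11)=12 f(13,13)=1
t=14: f(14,0)=429 f(14,2)=1001 f(14,4)=1001 f(14,6)=637 f(14,8)=273 f(14,10)=77 f(14,12)=13 f(14,14)=1
t=15: f(15,1)=1430 f(15,3)=2002 f(15,5)=1638 f(15,7)=910 f(15,9)=350 f(15,11)=90 f(15,13)=14 f(15,15)=1
t=16: f(16,0)=1430 f(16,2)=3432 f(16,4)=3640 f(16,6)=2548 f(16,8)=1260 f(16,10)=440 f(16,12)=104 f(16,14)=15 f(16,16)=1
t=17: f(17,1)=4862 f(17,3)=7072 f(17,5)=6188 f(17,7)=3808 f(17,9)=1700 f(17,11)=544 f(17,13)=119 f(17,15)=16 f(17,17)=1
t=18: f(18,0)=4862 f(18,2)=11934 f(18,4)=13260 f(18,6)=9996 f(18,8)=5508 f(18,10)=2244 f(18,12)=663 f(18,14)=135 f(18,16)=17 f(18,18)=1
t=19: f(19,1)=16796 f(19,3)=25194 f(19,5)=23256 f(19,7)=15504 f(19,9)=7752 f(19,11)=2907 f(19,13)=798 f(19,15)=152 f(19,17)=18 f(19,19)=1
t=20: f(20,0)=16796 f(20,2)=41990 f(20,4)=48450 f(20,6)=38760 f(20,8)=23256 f(20,10)=10659 f(20,12)=3705 f(20,14)=950 f(20,16)=170 f(20,18)=19 f(20,20)=1
t=21: f(21,1)=58786 f(21,3)=90440 f(21,5)=87210 f(21,7)=62016 f(21,9)=33915 f(21,11)=14364 f(21,13)=4655 f(21,15)=1120 f(21,17)=189 f(21,19)=20 f(21,21)=1
t=22: f(22,0)=58786 f(22,2)=149226 f(22,4)=177650 f(22,6)=149226 f(22,8)=95931 f(22,10)=48279 f(22,12)=19019 f(22,14)=5775 f(22,16)=1309 f(22,18)=209 f(22,20)=21 f(22,22)=1
t=23: f(23,1)=208012 f(23,3)=326876 f(23,5)=326876 f(23,7)=245157 f(23,9)=144210 f(23,11)=67298 f(23,13)=24794 f(23,15)=7084 f(23,17)=1518 f(23,19)=230 f(23,21)=22 f(23,23)=1
t=24: f(24,0)=208012 f(24,2)=534888 f(24,4)=653752 f(24,6)=572033 f(24,8)=389367 f(24,10)=211508 f(24,12)=92092 f(24,14)=31878 f(24,16)=8602 f(24,18)=1748 f(24,20)=252 f(24,22)=23 f(24,24)=1
t=25: f(25,1)=742900 f(25,3)=1188640 f(25,5)=1225785 f(25,7)=961400 f(25,9)=600875 f(25,11)=303600 f(25,13)=123970 f(25,15)=40480 f(25,17)=10350 f(25,19)=2000 f(25,21)=275 f(25,23)=24 f(25,25)=1
t=26: f(26,0)=742900 f(26,2)=1931540 f(26,4)=2414425 f(26,6)=2187185 f(26,8)=1562275 f(26,10)=904475 f(26,12)=427570 f(26,14)=164450 f(26,16)=50830 f(26,18)=12350 f(26,20)=2275 f(26,22)=299 f(26,24)=25 f(26,26)=1
Σ_s f(26,s) = 10400600
P = 10400600/67108864 = 1300075/8388608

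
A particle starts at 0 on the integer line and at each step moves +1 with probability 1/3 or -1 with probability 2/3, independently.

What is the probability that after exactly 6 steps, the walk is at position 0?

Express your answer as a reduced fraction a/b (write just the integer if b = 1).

To be at 0 after 6 steps: need exactly 3 steps of +1 and 3 of -1.
Number of such sequences: C(6,3) = 20
Each has probability (1/3)^3 · (2/3)^3 = 8/729
P = 20 · 8/729 = 160/729

Answer: 160/729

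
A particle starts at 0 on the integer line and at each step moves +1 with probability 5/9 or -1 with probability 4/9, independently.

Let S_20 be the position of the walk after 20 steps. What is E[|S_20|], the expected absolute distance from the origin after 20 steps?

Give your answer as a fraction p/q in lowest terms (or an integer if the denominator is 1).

S_20 takes values m ≡ 0 (mod 2) with |m| ≤ 20; P(S_20=m) = C(20,(20+m)/2) · (5/9)^((20+m)/2) · (4/9)^((20-m)/2).
Distribution: P(S=-20)=1099511627776/12157665459056928801, P(S=-18)=27487790694400/12157665459056928801, P(S=-16)=326417514496000/12157665459056928801, P(S=-14)=816043786240000/4052555153018976267, P(S=-12)=4335232614400000/4052555153018976267, P(S=-10)=17340930457600000/4052555153018976267, P(S=-8)=54190407680000000/4052555153018976267, P(S=-6)=135476019200000000/4052555153018976267, P(S=-4)=275185664000000000/4052555153018976267, P(S=-2)=1375928320000000000/12157665459056928801, P(S=0)=1891901440000000000/12157665459056928801, P(S=2)=2149888000000000000/12157665459056928801, P(S=4)=671840000000000000/4052555153018976267, P(S=6)=516800000000000000/4052555153018976267, P(S=8)=323000000000000000/4052555153018976267, P(S=10)=161500000000000000/4052555153018976267, P(S=12)=63085937500000000/4052555153018976267, P(S=14)=18554687500000000/4052555153018976267, P(S=16)=11596679687500000/12157665459056928801, P(S=18)=1525878906250000/12157665459056928801, P(S=20)=95367431640625/12157665459056928801
E[|S_20|] = Σ_m |m|·P(S_20=m) = 48036098984430783220/12157665459056928801

Answer: 48036098984430783220/12157665459056928801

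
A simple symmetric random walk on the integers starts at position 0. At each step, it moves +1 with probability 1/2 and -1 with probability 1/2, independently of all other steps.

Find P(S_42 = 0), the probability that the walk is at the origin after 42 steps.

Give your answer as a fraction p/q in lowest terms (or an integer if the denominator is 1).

Answer: 67282234305/549755813888

Derivation:
To return to 0 after 42 steps: need exactly 21 steps of +1 and 21 of -1.
Favorable paths: C(42,21) = 538257874440
Total paths: 2^42 = 4398046511104
P = 538257874440/4398046511104 = 67282234305/549755813888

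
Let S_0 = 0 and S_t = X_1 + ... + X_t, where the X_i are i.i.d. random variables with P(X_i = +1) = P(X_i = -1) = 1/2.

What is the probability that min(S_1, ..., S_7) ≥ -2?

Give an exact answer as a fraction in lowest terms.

Let f(t,s) = #length-t paths at position s with S_1..S_t all ≥ -2.
f(t,s) = f(t-1,s-1) + f(t-1,s+1) for s ≥ -2; f(t,s) = 0 for s < -2.
t=0: f(0,0)=1
t=1: f(1,-1)=1 f(1,1)=1
t=2: f(2,-2)=1 f(2,0)=2 f(2,2)=1
t=3: f(3,-1)=3 f(3,1)=3 f(3,3)=1
t=4: f(4,-2)=3 f(4,0)=6 f(4,2)=4 f(4,4)=1
t=5: f(5,-1)=9 f(5,1)=10 f(5,3)=5 f(5,5)=1
t=6: f(6,-2)=9 f(6,0)=19 f(6,2)=15 f(6,4)=6 f(6,6)=1
t=7: f(7,-1)=28 f(7,1)=34 f(7,3)=21 f(7,5)=7 f(7,7)=1
Σ_s f(7,s) = 91
P = 91/128 = 91/128

Answer: 91/128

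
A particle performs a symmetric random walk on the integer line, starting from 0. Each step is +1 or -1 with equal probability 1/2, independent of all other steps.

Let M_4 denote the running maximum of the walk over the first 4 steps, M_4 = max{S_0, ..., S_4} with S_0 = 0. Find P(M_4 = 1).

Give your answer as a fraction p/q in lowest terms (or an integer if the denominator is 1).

Let M_4 = max(S_0,...,S_4). Use the reflection principle: for j ≥ 1, #{paths with M_4 ≥ j} = #{S_4 ≥ j} + #{S_4 ≥ j+1}.
By reflection, #{M_4 ≥ 1} = #{S_4 ≥ 1} + #{S_4 ≥ 2} = 5 + 5 = 10.
#{M_4 ≥ 2} = #{S_4 ≥ 2} + #{S_4 ≥ 3} = 5 + 1 = 6.
#{M_4 = 1} = 10 - 6 = 4.
P(M_4 = 1) = 4/16 = 1/4

Answer: 1/4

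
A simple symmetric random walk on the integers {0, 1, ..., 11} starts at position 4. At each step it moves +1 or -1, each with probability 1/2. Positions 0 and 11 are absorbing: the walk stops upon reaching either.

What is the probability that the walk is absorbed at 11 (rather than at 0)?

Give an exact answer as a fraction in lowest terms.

Answer: 4/11

Derivation:
Symmetric walk (p = 1/2): the harmonic-function argument gives P(hit 11 before 0 | start at 4) = a/N.
P = 4/11 = 4/11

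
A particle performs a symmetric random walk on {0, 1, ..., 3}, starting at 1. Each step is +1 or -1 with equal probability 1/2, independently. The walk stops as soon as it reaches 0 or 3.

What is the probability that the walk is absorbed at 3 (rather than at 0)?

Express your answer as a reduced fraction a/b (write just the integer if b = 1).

Symmetric walk (p = 1/2): the harmonic-function argument gives P(hit 3 before 0 | start at 1) = a/N.
P = 1/3 = 1/3

Answer: 1/3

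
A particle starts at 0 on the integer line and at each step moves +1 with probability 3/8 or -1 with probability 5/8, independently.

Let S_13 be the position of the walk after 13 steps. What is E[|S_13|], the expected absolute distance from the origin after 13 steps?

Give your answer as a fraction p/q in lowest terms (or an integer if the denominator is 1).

S_13 takes values m ≡ 1 (mod 2) with |m| ≤ 13; P(S_13=m) = C(13,(13+m)/2) · (3/8)^((13+m)/2) · (5/8)^((13-m)/2).
Distribution: P(S=-13)=1220703125/549755813888, P(S=-11)=9521484375/549755813888, P(S=-9)=17138671875/274877906944, P(S=-7)=37705078125/274877906944, P(S=-5)=113115234375/549755813888, P(S=-3)=122164453125/549755813888, P(S=-1)=24432890625/137438953472, P(S=1)=14659734375/137438953472, P(S=3)=26387521875/549755813888, P(S=5)=8795840625/549755813888, P(S=7)=1055500875/274877906944, P(S=9)=172718325/274877906944, P(S=11)=34543665/549755813888, P(S=13)=1594323/549755813888
E[|S_13|] = Σ_m |m|·P(S_13=m) = 68338784527/17179869184

Answer: 68338784527/17179869184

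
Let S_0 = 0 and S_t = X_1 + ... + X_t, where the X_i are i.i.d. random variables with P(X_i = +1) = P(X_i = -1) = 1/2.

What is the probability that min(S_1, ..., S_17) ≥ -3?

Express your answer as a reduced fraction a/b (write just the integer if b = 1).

Answer: 21879/32768

Derivation:
Let f(t,s) = #length-t paths at position s with S_1..S_t all ≥ -3.
f(t,s) = f(t-1,s-1) + f(t-1,s+1) for s ≥ -3; f(t,s) = 0 for s < -3.
t=0: f(0,0)=1
t=1: f(1,-1)=1 f(1,1)=1
t=2: f(2,-2)=1 f(2,0)=2 f(2,2)=1
t=3: f(3,-3)=1 f(3,-1)=3 f(3,1)=3 f(3,3)=1
t=4: f(4,-2)=4 f(4,0)=6 f(4,2)=4 f(4,4)=1
t=5: f(5,-3)=4 f(5,-1)=10 f(5,1)=10 f(5,3)=5 f(5,5)=1
t=6: f(6,-2)=14 f(6,0)=20 f(6,2)=15 f(6,4)=6 f(6,6)=1
t=7: f(7,-3)=14 f(7,-1)=34 f(7,1)=35 f(7,3)=21 f(7,5)=7 f(7,7)=1
t=8: f(8,-2)=48 f(8,0)=69 f(8,2)=56 f(8,4)=28 f(8,6)=8 f(8,8)=1
t=9: f(9,-3)=48 f(9,-1)=117 f(9,1)=125 f(9,3)=84 f(9,5)=36 f(9,7)=9 f(9,9)=1
t=10: f(10,-2)=165 f(10,0)=242 f(10,2)=209 f(10,4)=120 f(10,6)=45 f(10,8)=10 f(10,10)=1
t=11: f(11,-3)=165 f(11,-1)=407 f(11,1)=451 f(11,3)=329 f(11,5)=165 f(11,7)=55 f(11,9)=11 f(11,11)=1
t=12: f(12,-2)=572 f(12,0)=858 f(12,2)=780 f(12,4)=494 f(12,6)=220 f(12,8)=66 f(12,10)=12 f(12,12)=1
t=13: f(13,-3)=572 f(13,-1)=1430 f(13,1)=1638 f(13,3)=1274 f(13,5)=714 f(13,7)=286 f(13,9)=78 f(13,11)=13 f(13,13)=1
t=14: f(14,-2)=2002 f(14,0)=3068 f(14,2)=2912 f(14,4)=1988 f(14,6)=1000 f(14,8)=364 f(14,10)=91 f(14,12)=14 f(14,14)=1
t=15: f(15,-3)=2002 f(15,-1)=5070 f(15,1)=5980 f(15,3)=4900 f(15,5)=2988 f(15,7)=1364 f(15,9)=455 f(15,11)=105 f(15,13)=15 f(15,15)=1
t=16: f(16,-2)=7072 f(16,0)=11050 f(16,2)=10880 f(16,4)=7888 f(16,6)=4352 f(16,8)=1819 f(16,10)=560 f(16,12)=120 f(16,14)=16 f(16,16)=1
t=17: f(17,-3)=7072 f(17,-1)=18122 f(17,1)=21930 f(17,3)=18768 f(17,5)=12240 f(17,7)=6171 f(17,9)=2379 f(17,11)=680 f(17,13)=136 f(17,15)=17 f(17,17)=1
Σ_s f(17,s) = 87516
P = 87516/131072 = 21879/32768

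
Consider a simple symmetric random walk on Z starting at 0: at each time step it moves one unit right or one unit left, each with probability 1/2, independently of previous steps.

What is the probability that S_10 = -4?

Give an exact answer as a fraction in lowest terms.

To reach position -4 after 10 steps: need 3 steps of +1 and 7 of -1.
Favorable paths: C(10,3) = 120
Total paths: 2^10 = 1024
P = 120/1024 = 15/128

Answer: 15/128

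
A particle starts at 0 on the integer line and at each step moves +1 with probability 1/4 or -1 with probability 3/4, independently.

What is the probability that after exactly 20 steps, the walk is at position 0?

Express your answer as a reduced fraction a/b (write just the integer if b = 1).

To be at 0 after 20 steps: need exactly 10 steps of +1 and 10 of -1.
Number of such sequences: C(20,10) = 184756
Each has probability (1/4)^10 · (3/4)^10 = 59049/1099511627776
P = 184756 · 59049/1099511627776 = 2727414261/274877906944

Answer: 2727414261/274877906944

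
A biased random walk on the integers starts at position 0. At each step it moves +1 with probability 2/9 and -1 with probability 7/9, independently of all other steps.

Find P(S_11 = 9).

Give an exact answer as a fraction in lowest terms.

Answer: 78848/31381059609

Derivation:
To reach position 9 after 11 steps: need 10 steps of +1 and 1 step of -1.
Number of such sequences: C(11,10) = 11
Each has probability (2/9)^10 · (7/9)^1 = 7168/31381059609
P = 11 · 7168/31381059609 = 78848/31381059609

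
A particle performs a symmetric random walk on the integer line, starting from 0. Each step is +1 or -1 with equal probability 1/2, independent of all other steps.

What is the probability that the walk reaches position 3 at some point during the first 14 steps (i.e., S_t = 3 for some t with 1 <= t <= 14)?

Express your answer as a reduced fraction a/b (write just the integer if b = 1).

Count via complement. Let g(t,s) = #length-t paths at position s with S_1..S_t all ≠ 3.
g(t,s) = g(t-1,s-1) + g(t-1,s+1) for s ≠ 3; g(t,3) = 0.
t=0: g(0,0)=1
t=1: g(1,-1)=1 g(1,1)=1
t=2: g(2,-2)=1 g(2,0)=2 g(2,2)=1
t=3: g(3,-3)=1 g(3,-1)=3 g(3,1)=3
t=4: g(4,-4)=1 g(4,-2)=4 g(4,0)=6 g(4,2)=3
t=5: g(5,-5)=1 g(5,-3)=5 g(5,-1)=10 g(5,1)=9
t=6: g(6,-6)=1 g(6,-4)=6 g(6,-2)=15 g(6,0)=19 g(6,2)=9
t=7: g(7,-7)=1 g(7,-5)=7 g(7,-3)=21 g(7,-1)=34 g(7,1)=28
t=8: g(8,-8)=1 g(8,-6)=8 g(8,-4)=28 g(8,-2)=55 g(8,0)=62 g(8,2)=28
t=9: g(9,-9)=1 g(9,-7)=9 g(9,-5)=36 g(9,-3)=83 g(9,-1)=117 g(9,1)=90
t=10: g(10,-10)=1 g(10,-8)=10 g(10,-6)=45 g(10,-4)=119 g(10,-2)=200 g(10,0)=207 g(10,2)=90
t=11: g(11,-11)=1 g(11,-9)=11 g(11,-7)=55 g(11,-5)=164 g(11,-3)=319 g(11,-1)=407 g(11,1)=297
t=12: g(12,-12)=1 g(12,-10)=12 g(12,-8)=66 g(12,-6)=219 g(12,-4)=483 g(12,-2)=726 g(12,0)=704 g(12,2)=297
t=13: g(13,-13)=1 g(13,-11)=13 g(13,-9)=78 g(13,-7)=285 g(13,-5)=702 g(13,-3)=1209 g(13,-1)=1430 g(13,1)=1001
t=14: g(14,-14)=1 g(14,-12)=14 g(14,-10)=91 g(14,-8)=363 g(14,-6)=987 g(14,-4)=1911 g(14,-2)=2639 g(14,0)=2431 g(14,2)=1001
Paths never hitting 3: Σ_s g(14,s) = 9438
Paths hitting 3: 2^14 - 9438 = 6946
P = 6946/16384 = 3473/8192

Answer: 3473/8192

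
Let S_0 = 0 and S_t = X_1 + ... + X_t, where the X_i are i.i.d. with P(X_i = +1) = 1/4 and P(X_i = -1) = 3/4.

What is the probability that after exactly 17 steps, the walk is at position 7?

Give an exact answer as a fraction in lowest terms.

To reach position 7 after 17 steps: need 12 steps of +1 and 5 steps of -1.
Number of such sequences: C(17,12) = 6188
Each has probability (1/4)^12 · (3/4)^5 = 243/17179869184
P = 6188 · 243/17179869184 = 375921/4294967296

Answer: 375921/4294967296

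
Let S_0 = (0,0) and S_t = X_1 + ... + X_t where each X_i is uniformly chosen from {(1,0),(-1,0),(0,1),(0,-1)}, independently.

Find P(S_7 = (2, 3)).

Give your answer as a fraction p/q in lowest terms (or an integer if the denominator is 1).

Answer: 245/16384

Derivation:
Let h be the number of horizontal steps (so 7-h are vertical). To end at (2,3) need (h+2)/2 right-steps and ((7-h)+3)/2 up-steps.
Sum over h with 2 ≤ h ≤ 4, h ≡ 0 (mod 2), 7-h ≡ 1 (mod 2):
h=2: C(7,2)·C(2,2)·C(5,4) = 21·1·5 = 105
h=4: C(7,4)·C(4,3)·C(3,3) = 35·4·1 = 140
Total favorable: 245
Total paths: 4^7 = 16384
P = 245/16384 = 245/16384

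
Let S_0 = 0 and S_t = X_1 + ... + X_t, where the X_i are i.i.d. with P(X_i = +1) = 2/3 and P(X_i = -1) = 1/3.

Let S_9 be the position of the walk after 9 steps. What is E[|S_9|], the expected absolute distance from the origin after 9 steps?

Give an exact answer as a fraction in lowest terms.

S_9 takes values m ≡ 1 (mod 2) with |m| ≤ 9; P(S_9=m) = C(9,(9+m)/2) · (2/3)^((9+m)/2) · (1/3)^((9-m)/2).
Distribution: P(S=-9)=1/19683, P(S=-7)=2/2187, P(S=-5)=16/2187, P(S=-3)=224/6561, P(S=-1)=224/2187, P(S=1)=448/2187, P(S=3)=1792/6561, P(S=5)=512/2187, P(S=7)=256/2187, P(S=9)=512/19683
E[|S_9|] = Σ_m |m|·P(S_9=m) = 2549/729

Answer: 2549/729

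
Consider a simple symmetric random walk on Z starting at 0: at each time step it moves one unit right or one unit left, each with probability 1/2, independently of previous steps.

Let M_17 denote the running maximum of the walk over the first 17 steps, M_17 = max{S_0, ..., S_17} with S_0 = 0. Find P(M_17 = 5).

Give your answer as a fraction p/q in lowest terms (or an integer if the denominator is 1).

Answer: 1547/16384

Derivation:
Let M_17 = max(S_0,...,S_17). Use the reflection principle: for j ≥ 1, #{paths with M_17 ≥ j} = #{S_17 ≥ j} + #{S_17 ≥ j+1}.
By reflection, #{M_17 ≥ 5} = #{S_17 ≥ 5} + #{S_17 ≥ 6} = 21778 + 9402 = 31180.
#{M_17 ≥ 6} = #{S_17 ≥ 6} + #{S_17 ≥ 7} = 9402 + 9402 = 18804.
#{M_17 = 5} = 31180 - 18804 = 12376.
P(M_17 = 5) = 12376/131072 = 1547/16384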